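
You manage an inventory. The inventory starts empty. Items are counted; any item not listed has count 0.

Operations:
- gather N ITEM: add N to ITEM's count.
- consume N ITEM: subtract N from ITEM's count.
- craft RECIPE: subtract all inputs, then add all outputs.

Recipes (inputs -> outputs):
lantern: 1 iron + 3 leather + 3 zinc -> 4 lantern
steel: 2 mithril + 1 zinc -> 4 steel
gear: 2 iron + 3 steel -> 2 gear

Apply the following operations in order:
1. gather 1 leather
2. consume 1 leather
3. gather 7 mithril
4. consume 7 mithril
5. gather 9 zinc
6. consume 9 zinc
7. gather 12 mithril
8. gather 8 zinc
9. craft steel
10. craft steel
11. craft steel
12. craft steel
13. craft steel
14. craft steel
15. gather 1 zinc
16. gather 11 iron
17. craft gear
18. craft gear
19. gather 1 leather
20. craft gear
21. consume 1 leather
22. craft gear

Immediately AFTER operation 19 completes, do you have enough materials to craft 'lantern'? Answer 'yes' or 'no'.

Answer: no

Derivation:
After 1 (gather 1 leather): leather=1
After 2 (consume 1 leather): (empty)
After 3 (gather 7 mithril): mithril=7
After 4 (consume 7 mithril): (empty)
After 5 (gather 9 zinc): zinc=9
After 6 (consume 9 zinc): (empty)
After 7 (gather 12 mithril): mithril=12
After 8 (gather 8 zinc): mithril=12 zinc=8
After 9 (craft steel): mithril=10 steel=4 zinc=7
After 10 (craft steel): mithril=8 steel=8 zinc=6
After 11 (craft steel): mithril=6 steel=12 zinc=5
After 12 (craft steel): mithril=4 steel=16 zinc=4
After 13 (craft steel): mithril=2 steel=20 zinc=3
After 14 (craft steel): steel=24 zinc=2
After 15 (gather 1 zinc): steel=24 zinc=3
After 16 (gather 11 iron): iron=11 steel=24 zinc=3
After 17 (craft gear): gear=2 iron=9 steel=21 zinc=3
After 18 (craft gear): gear=4 iron=7 steel=18 zinc=3
After 19 (gather 1 leather): gear=4 iron=7 leather=1 steel=18 zinc=3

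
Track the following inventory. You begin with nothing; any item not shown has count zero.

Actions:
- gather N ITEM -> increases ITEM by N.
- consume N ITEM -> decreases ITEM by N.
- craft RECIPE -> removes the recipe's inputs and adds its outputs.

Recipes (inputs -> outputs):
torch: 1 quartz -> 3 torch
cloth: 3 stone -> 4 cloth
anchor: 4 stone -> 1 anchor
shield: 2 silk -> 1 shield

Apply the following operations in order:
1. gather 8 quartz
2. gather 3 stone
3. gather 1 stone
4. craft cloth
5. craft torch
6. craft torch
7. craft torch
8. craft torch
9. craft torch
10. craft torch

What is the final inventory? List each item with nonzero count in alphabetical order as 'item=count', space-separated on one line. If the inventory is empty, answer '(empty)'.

Answer: cloth=4 quartz=2 stone=1 torch=18

Derivation:
After 1 (gather 8 quartz): quartz=8
After 2 (gather 3 stone): quartz=8 stone=3
After 3 (gather 1 stone): quartz=8 stone=4
After 4 (craft cloth): cloth=4 quartz=8 stone=1
After 5 (craft torch): cloth=4 quartz=7 stone=1 torch=3
After 6 (craft torch): cloth=4 quartz=6 stone=1 torch=6
After 7 (craft torch): cloth=4 quartz=5 stone=1 torch=9
After 8 (craft torch): cloth=4 quartz=4 stone=1 torch=12
After 9 (craft torch): cloth=4 quartz=3 stone=1 torch=15
After 10 (craft torch): cloth=4 quartz=2 stone=1 torch=18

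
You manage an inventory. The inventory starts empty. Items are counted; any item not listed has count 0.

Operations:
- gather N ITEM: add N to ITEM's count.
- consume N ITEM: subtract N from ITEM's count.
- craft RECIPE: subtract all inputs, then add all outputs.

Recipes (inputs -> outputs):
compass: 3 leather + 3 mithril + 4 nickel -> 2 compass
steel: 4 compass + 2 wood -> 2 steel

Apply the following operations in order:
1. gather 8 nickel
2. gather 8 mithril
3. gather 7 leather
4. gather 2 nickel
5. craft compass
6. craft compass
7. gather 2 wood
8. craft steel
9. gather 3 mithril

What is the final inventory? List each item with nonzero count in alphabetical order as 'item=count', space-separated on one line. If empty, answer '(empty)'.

After 1 (gather 8 nickel): nickel=8
After 2 (gather 8 mithril): mithril=8 nickel=8
After 3 (gather 7 leather): leather=7 mithril=8 nickel=8
After 4 (gather 2 nickel): leather=7 mithril=8 nickel=10
After 5 (craft compass): compass=2 leather=4 mithril=5 nickel=6
After 6 (craft compass): compass=4 leather=1 mithril=2 nickel=2
After 7 (gather 2 wood): compass=4 leather=1 mithril=2 nickel=2 wood=2
After 8 (craft steel): leather=1 mithril=2 nickel=2 steel=2
After 9 (gather 3 mithril): leather=1 mithril=5 nickel=2 steel=2

Answer: leather=1 mithril=5 nickel=2 steel=2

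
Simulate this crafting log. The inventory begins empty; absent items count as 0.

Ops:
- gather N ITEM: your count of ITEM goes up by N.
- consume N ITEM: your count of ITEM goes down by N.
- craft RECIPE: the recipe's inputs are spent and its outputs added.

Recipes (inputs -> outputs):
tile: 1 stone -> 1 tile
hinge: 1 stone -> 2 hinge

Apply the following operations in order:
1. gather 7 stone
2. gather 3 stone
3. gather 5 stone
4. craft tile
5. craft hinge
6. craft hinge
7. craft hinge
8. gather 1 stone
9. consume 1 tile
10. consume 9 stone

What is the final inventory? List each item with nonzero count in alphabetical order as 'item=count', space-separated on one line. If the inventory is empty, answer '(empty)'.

Answer: hinge=6 stone=3

Derivation:
After 1 (gather 7 stone): stone=7
After 2 (gather 3 stone): stone=10
After 3 (gather 5 stone): stone=15
After 4 (craft tile): stone=14 tile=1
After 5 (craft hinge): hinge=2 stone=13 tile=1
After 6 (craft hinge): hinge=4 stone=12 tile=1
After 7 (craft hinge): hinge=6 stone=11 tile=1
After 8 (gather 1 stone): hinge=6 stone=12 tile=1
After 9 (consume 1 tile): hinge=6 stone=12
After 10 (consume 9 stone): hinge=6 stone=3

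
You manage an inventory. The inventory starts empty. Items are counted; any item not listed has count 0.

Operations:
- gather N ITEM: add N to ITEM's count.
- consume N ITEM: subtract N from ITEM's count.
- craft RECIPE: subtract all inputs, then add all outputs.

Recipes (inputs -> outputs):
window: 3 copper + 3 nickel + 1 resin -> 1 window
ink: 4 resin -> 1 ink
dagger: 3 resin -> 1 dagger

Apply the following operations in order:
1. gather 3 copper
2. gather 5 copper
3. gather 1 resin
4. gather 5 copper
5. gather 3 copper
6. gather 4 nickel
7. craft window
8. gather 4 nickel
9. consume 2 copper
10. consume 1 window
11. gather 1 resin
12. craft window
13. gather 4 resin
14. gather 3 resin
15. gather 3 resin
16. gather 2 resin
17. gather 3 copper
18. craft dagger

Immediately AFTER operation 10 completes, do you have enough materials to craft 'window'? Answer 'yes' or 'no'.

After 1 (gather 3 copper): copper=3
After 2 (gather 5 copper): copper=8
After 3 (gather 1 resin): copper=8 resin=1
After 4 (gather 5 copper): copper=13 resin=1
After 5 (gather 3 copper): copper=16 resin=1
After 6 (gather 4 nickel): copper=16 nickel=4 resin=1
After 7 (craft window): copper=13 nickel=1 window=1
After 8 (gather 4 nickel): copper=13 nickel=5 window=1
After 9 (consume 2 copper): copper=11 nickel=5 window=1
After 10 (consume 1 window): copper=11 nickel=5

Answer: no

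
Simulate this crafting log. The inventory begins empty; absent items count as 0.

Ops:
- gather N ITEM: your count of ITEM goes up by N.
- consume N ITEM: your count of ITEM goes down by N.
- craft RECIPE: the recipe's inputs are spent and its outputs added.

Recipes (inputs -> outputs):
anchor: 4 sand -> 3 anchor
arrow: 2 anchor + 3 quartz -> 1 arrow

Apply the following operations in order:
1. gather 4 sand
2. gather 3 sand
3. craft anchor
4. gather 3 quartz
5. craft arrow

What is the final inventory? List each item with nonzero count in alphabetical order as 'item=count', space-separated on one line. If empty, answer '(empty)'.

After 1 (gather 4 sand): sand=4
After 2 (gather 3 sand): sand=7
After 3 (craft anchor): anchor=3 sand=3
After 4 (gather 3 quartz): anchor=3 quartz=3 sand=3
After 5 (craft arrow): anchor=1 arrow=1 sand=3

Answer: anchor=1 arrow=1 sand=3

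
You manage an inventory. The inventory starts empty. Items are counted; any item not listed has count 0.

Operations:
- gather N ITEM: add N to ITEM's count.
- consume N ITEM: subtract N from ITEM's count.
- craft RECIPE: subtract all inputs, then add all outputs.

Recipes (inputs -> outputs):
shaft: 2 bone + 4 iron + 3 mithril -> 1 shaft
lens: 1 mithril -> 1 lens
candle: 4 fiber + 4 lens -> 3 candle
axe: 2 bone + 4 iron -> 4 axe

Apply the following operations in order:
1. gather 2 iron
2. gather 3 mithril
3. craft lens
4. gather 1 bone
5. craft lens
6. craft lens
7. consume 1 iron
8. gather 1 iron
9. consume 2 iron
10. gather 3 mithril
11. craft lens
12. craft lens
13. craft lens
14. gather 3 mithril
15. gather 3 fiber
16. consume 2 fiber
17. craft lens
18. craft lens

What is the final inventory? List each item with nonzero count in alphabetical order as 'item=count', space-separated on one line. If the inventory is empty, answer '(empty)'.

After 1 (gather 2 iron): iron=2
After 2 (gather 3 mithril): iron=2 mithril=3
After 3 (craft lens): iron=2 lens=1 mithril=2
After 4 (gather 1 bone): bone=1 iron=2 lens=1 mithril=2
After 5 (craft lens): bone=1 iron=2 lens=2 mithril=1
After 6 (craft lens): bone=1 iron=2 lens=3
After 7 (consume 1 iron): bone=1 iron=1 lens=3
After 8 (gather 1 iron): bone=1 iron=2 lens=3
After 9 (consume 2 iron): bone=1 lens=3
After 10 (gather 3 mithril): bone=1 lens=3 mithril=3
After 11 (craft lens): bone=1 lens=4 mithril=2
After 12 (craft lens): bone=1 lens=5 mithril=1
After 13 (craft lens): bone=1 lens=6
After 14 (gather 3 mithril): bone=1 lens=6 mithril=3
After 15 (gather 3 fiber): bone=1 fiber=3 lens=6 mithril=3
After 16 (consume 2 fiber): bone=1 fiber=1 lens=6 mithril=3
After 17 (craft lens): bone=1 fiber=1 lens=7 mithril=2
After 18 (craft lens): bone=1 fiber=1 lens=8 mithril=1

Answer: bone=1 fiber=1 lens=8 mithril=1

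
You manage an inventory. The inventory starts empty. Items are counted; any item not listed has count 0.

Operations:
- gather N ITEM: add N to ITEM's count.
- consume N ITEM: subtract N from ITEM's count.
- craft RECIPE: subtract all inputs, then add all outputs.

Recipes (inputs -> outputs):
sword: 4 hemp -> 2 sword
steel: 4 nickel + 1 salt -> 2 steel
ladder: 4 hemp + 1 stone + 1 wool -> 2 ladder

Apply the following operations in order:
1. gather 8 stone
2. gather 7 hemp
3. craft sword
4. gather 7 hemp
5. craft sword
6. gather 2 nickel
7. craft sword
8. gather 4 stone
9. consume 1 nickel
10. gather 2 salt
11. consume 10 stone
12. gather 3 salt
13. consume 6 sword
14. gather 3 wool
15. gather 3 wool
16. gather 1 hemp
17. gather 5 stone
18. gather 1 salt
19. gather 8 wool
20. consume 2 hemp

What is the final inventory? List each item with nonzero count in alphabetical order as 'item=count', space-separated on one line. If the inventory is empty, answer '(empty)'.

Answer: hemp=1 nickel=1 salt=6 stone=7 wool=14

Derivation:
After 1 (gather 8 stone): stone=8
After 2 (gather 7 hemp): hemp=7 stone=8
After 3 (craft sword): hemp=3 stone=8 sword=2
After 4 (gather 7 hemp): hemp=10 stone=8 sword=2
After 5 (craft sword): hemp=6 stone=8 sword=4
After 6 (gather 2 nickel): hemp=6 nickel=2 stone=8 sword=4
After 7 (craft sword): hemp=2 nickel=2 stone=8 sword=6
After 8 (gather 4 stone): hemp=2 nickel=2 stone=12 sword=6
After 9 (consume 1 nickel): hemp=2 nickel=1 stone=12 sword=6
After 10 (gather 2 salt): hemp=2 nickel=1 salt=2 stone=12 sword=6
After 11 (consume 10 stone): hemp=2 nickel=1 salt=2 stone=2 sword=6
After 12 (gather 3 salt): hemp=2 nickel=1 salt=5 stone=2 sword=6
After 13 (consume 6 sword): hemp=2 nickel=1 salt=5 stone=2
After 14 (gather 3 wool): hemp=2 nickel=1 salt=5 stone=2 wool=3
After 15 (gather 3 wool): hemp=2 nickel=1 salt=5 stone=2 wool=6
After 16 (gather 1 hemp): hemp=3 nickel=1 salt=5 stone=2 wool=6
After 17 (gather 5 stone): hemp=3 nickel=1 salt=5 stone=7 wool=6
After 18 (gather 1 salt): hemp=3 nickel=1 salt=6 stone=7 wool=6
After 19 (gather 8 wool): hemp=3 nickel=1 salt=6 stone=7 wool=14
After 20 (consume 2 hemp): hemp=1 nickel=1 salt=6 stone=7 wool=14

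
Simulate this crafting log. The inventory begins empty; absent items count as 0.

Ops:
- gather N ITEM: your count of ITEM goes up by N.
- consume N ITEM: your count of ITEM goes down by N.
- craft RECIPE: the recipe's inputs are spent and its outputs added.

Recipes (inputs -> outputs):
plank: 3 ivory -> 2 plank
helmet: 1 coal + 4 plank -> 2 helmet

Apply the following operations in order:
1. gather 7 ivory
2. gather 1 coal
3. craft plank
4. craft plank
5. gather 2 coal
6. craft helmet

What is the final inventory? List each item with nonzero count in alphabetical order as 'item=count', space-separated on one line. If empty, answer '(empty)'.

Answer: coal=2 helmet=2 ivory=1

Derivation:
After 1 (gather 7 ivory): ivory=7
After 2 (gather 1 coal): coal=1 ivory=7
After 3 (craft plank): coal=1 ivory=4 plank=2
After 4 (craft plank): coal=1 ivory=1 plank=4
After 5 (gather 2 coal): coal=3 ivory=1 plank=4
After 6 (craft helmet): coal=2 helmet=2 ivory=1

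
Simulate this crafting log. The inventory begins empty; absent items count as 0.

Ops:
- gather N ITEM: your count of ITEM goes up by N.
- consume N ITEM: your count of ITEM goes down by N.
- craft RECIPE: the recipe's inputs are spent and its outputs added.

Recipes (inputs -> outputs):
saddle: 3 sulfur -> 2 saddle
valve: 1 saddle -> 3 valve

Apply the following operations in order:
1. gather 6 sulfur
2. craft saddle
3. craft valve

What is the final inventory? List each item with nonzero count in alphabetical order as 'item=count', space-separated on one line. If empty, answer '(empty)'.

After 1 (gather 6 sulfur): sulfur=6
After 2 (craft saddle): saddle=2 sulfur=3
After 3 (craft valve): saddle=1 sulfur=3 valve=3

Answer: saddle=1 sulfur=3 valve=3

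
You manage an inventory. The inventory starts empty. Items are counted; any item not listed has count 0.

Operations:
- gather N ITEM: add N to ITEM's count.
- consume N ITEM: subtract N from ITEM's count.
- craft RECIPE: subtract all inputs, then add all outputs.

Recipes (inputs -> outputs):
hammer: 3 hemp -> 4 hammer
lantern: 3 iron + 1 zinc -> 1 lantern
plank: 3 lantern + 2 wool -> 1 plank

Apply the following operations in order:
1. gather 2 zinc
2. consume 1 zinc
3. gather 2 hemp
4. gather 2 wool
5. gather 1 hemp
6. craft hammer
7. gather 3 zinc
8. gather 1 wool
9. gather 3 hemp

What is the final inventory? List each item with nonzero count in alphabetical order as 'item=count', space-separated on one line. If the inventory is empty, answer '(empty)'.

Answer: hammer=4 hemp=3 wool=3 zinc=4

Derivation:
After 1 (gather 2 zinc): zinc=2
After 2 (consume 1 zinc): zinc=1
After 3 (gather 2 hemp): hemp=2 zinc=1
After 4 (gather 2 wool): hemp=2 wool=2 zinc=1
After 5 (gather 1 hemp): hemp=3 wool=2 zinc=1
After 6 (craft hammer): hammer=4 wool=2 zinc=1
After 7 (gather 3 zinc): hammer=4 wool=2 zinc=4
After 8 (gather 1 wool): hammer=4 wool=3 zinc=4
After 9 (gather 3 hemp): hammer=4 hemp=3 wool=3 zinc=4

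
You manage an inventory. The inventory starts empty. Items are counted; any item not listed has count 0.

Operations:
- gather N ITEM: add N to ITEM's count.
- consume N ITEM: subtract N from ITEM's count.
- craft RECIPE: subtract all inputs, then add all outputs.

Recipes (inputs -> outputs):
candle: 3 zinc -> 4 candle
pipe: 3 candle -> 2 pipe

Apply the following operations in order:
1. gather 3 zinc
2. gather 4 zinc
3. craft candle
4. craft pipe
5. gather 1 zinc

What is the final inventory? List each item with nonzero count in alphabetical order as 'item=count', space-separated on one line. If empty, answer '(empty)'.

Answer: candle=1 pipe=2 zinc=5

Derivation:
After 1 (gather 3 zinc): zinc=3
After 2 (gather 4 zinc): zinc=7
After 3 (craft candle): candle=4 zinc=4
After 4 (craft pipe): candle=1 pipe=2 zinc=4
After 5 (gather 1 zinc): candle=1 pipe=2 zinc=5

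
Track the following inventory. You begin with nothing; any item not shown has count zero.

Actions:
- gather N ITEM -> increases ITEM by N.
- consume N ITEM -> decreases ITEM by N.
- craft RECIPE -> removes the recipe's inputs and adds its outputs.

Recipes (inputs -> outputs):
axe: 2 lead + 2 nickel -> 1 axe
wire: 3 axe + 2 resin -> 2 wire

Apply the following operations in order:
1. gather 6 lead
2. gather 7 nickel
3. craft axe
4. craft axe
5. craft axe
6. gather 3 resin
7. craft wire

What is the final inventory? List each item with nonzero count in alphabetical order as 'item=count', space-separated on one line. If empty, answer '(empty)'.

Answer: nickel=1 resin=1 wire=2

Derivation:
After 1 (gather 6 lead): lead=6
After 2 (gather 7 nickel): lead=6 nickel=7
After 3 (craft axe): axe=1 lead=4 nickel=5
After 4 (craft axe): axe=2 lead=2 nickel=3
After 5 (craft axe): axe=3 nickel=1
After 6 (gather 3 resin): axe=3 nickel=1 resin=3
After 7 (craft wire): nickel=1 resin=1 wire=2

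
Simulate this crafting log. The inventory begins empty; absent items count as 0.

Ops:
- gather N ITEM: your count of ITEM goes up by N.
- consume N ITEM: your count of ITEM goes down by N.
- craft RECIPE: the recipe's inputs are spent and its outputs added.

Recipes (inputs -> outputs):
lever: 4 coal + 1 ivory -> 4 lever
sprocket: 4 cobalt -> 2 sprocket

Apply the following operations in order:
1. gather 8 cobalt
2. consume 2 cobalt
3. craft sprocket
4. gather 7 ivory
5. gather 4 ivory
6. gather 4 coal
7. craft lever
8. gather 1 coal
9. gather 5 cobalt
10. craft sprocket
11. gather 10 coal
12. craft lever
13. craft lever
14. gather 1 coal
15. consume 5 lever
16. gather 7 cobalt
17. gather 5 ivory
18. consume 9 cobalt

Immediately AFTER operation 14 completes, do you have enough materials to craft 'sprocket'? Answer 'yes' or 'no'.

After 1 (gather 8 cobalt): cobalt=8
After 2 (consume 2 cobalt): cobalt=6
After 3 (craft sprocket): cobalt=2 sprocket=2
After 4 (gather 7 ivory): cobalt=2 ivory=7 sprocket=2
After 5 (gather 4 ivory): cobalt=2 ivory=11 sprocket=2
After 6 (gather 4 coal): coal=4 cobalt=2 ivory=11 sprocket=2
After 7 (craft lever): cobalt=2 ivory=10 lever=4 sprocket=2
After 8 (gather 1 coal): coal=1 cobalt=2 ivory=10 lever=4 sprocket=2
After 9 (gather 5 cobalt): coal=1 cobalt=7 ivory=10 lever=4 sprocket=2
After 10 (craft sprocket): coal=1 cobalt=3 ivory=10 lever=4 sprocket=4
After 11 (gather 10 coal): coal=11 cobalt=3 ivory=10 lever=4 sprocket=4
After 12 (craft lever): coal=7 cobalt=3 ivory=9 lever=8 sprocket=4
After 13 (craft lever): coal=3 cobalt=3 ivory=8 lever=12 sprocket=4
After 14 (gather 1 coal): coal=4 cobalt=3 ivory=8 lever=12 sprocket=4

Answer: no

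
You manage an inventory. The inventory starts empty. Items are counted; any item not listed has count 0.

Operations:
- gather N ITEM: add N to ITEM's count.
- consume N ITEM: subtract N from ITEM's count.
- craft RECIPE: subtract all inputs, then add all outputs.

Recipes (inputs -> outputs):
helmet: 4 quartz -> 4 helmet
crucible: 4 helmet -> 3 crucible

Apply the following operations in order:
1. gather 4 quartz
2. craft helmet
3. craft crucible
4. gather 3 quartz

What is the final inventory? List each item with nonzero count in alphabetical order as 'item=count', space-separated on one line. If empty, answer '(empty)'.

After 1 (gather 4 quartz): quartz=4
After 2 (craft helmet): helmet=4
After 3 (craft crucible): crucible=3
After 4 (gather 3 quartz): crucible=3 quartz=3

Answer: crucible=3 quartz=3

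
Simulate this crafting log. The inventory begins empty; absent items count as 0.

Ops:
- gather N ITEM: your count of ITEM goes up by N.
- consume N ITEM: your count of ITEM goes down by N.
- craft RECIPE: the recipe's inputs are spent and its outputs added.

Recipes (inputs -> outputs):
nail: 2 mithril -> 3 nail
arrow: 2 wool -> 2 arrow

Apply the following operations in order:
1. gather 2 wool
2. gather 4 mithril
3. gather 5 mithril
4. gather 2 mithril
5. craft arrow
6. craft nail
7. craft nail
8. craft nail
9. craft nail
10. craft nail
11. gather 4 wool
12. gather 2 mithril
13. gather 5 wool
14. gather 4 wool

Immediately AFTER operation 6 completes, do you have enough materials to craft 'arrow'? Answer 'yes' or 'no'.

Answer: no

Derivation:
After 1 (gather 2 wool): wool=2
After 2 (gather 4 mithril): mithril=4 wool=2
After 3 (gather 5 mithril): mithril=9 wool=2
After 4 (gather 2 mithril): mithril=11 wool=2
After 5 (craft arrow): arrow=2 mithril=11
After 6 (craft nail): arrow=2 mithril=9 nail=3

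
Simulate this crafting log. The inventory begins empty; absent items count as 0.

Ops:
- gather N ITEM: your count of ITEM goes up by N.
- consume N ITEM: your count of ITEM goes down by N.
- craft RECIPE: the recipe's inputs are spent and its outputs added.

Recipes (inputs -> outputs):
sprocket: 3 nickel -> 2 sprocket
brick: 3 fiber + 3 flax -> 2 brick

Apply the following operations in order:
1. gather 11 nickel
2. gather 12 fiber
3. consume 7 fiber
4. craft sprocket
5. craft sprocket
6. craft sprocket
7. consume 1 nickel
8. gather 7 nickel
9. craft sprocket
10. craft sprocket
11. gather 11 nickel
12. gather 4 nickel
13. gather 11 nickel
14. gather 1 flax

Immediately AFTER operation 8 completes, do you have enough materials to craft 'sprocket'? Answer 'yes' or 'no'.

Answer: yes

Derivation:
After 1 (gather 11 nickel): nickel=11
After 2 (gather 12 fiber): fiber=12 nickel=11
After 3 (consume 7 fiber): fiber=5 nickel=11
After 4 (craft sprocket): fiber=5 nickel=8 sprocket=2
After 5 (craft sprocket): fiber=5 nickel=5 sprocket=4
After 6 (craft sprocket): fiber=5 nickel=2 sprocket=6
After 7 (consume 1 nickel): fiber=5 nickel=1 sprocket=6
After 8 (gather 7 nickel): fiber=5 nickel=8 sprocket=6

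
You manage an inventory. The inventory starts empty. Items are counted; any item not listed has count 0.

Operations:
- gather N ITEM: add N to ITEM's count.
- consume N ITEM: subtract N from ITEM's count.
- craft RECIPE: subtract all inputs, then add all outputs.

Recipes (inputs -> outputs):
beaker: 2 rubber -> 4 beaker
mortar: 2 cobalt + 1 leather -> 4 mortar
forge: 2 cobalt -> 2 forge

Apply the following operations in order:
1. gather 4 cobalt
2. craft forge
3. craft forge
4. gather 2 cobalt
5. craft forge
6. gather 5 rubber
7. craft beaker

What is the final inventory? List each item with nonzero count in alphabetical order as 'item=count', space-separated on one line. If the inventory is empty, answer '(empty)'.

After 1 (gather 4 cobalt): cobalt=4
After 2 (craft forge): cobalt=2 forge=2
After 3 (craft forge): forge=4
After 4 (gather 2 cobalt): cobalt=2 forge=4
After 5 (craft forge): forge=6
After 6 (gather 5 rubber): forge=6 rubber=5
After 7 (craft beaker): beaker=4 forge=6 rubber=3

Answer: beaker=4 forge=6 rubber=3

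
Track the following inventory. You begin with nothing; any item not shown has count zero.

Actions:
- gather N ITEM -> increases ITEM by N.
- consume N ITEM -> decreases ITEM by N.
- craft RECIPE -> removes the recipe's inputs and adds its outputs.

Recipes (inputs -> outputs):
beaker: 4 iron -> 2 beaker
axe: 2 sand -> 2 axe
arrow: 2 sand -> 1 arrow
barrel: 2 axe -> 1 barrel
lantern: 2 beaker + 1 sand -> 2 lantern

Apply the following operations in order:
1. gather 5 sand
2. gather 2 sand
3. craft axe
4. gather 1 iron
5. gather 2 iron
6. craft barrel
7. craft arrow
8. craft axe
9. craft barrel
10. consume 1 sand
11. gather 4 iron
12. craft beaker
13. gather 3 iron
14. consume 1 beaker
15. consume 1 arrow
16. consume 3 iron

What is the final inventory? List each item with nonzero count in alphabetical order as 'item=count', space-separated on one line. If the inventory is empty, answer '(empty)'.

Answer: barrel=2 beaker=1 iron=3

Derivation:
After 1 (gather 5 sand): sand=5
After 2 (gather 2 sand): sand=7
After 3 (craft axe): axe=2 sand=5
After 4 (gather 1 iron): axe=2 iron=1 sand=5
After 5 (gather 2 iron): axe=2 iron=3 sand=5
After 6 (craft barrel): barrel=1 iron=3 sand=5
After 7 (craft arrow): arrow=1 barrel=1 iron=3 sand=3
After 8 (craft axe): arrow=1 axe=2 barrel=1 iron=3 sand=1
After 9 (craft barrel): arrow=1 barrel=2 iron=3 sand=1
After 10 (consume 1 sand): arrow=1 barrel=2 iron=3
After 11 (gather 4 iron): arrow=1 barrel=2 iron=7
After 12 (craft beaker): arrow=1 barrel=2 beaker=2 iron=3
After 13 (gather 3 iron): arrow=1 barrel=2 beaker=2 iron=6
After 14 (consume 1 beaker): arrow=1 barrel=2 beaker=1 iron=6
After 15 (consume 1 arrow): barrel=2 beaker=1 iron=6
After 16 (consume 3 iron): barrel=2 beaker=1 iron=3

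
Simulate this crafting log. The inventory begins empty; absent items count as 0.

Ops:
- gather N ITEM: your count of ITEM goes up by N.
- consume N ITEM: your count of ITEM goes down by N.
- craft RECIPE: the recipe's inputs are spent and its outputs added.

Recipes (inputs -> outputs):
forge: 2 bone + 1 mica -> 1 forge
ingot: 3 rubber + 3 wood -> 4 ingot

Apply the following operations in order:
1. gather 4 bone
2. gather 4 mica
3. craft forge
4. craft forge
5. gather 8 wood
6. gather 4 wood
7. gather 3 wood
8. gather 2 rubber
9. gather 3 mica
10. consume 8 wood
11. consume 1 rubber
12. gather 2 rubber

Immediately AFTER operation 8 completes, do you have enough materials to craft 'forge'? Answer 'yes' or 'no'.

After 1 (gather 4 bone): bone=4
After 2 (gather 4 mica): bone=4 mica=4
After 3 (craft forge): bone=2 forge=1 mica=3
After 4 (craft forge): forge=2 mica=2
After 5 (gather 8 wood): forge=2 mica=2 wood=8
After 6 (gather 4 wood): forge=2 mica=2 wood=12
After 7 (gather 3 wood): forge=2 mica=2 wood=15
After 8 (gather 2 rubber): forge=2 mica=2 rubber=2 wood=15

Answer: no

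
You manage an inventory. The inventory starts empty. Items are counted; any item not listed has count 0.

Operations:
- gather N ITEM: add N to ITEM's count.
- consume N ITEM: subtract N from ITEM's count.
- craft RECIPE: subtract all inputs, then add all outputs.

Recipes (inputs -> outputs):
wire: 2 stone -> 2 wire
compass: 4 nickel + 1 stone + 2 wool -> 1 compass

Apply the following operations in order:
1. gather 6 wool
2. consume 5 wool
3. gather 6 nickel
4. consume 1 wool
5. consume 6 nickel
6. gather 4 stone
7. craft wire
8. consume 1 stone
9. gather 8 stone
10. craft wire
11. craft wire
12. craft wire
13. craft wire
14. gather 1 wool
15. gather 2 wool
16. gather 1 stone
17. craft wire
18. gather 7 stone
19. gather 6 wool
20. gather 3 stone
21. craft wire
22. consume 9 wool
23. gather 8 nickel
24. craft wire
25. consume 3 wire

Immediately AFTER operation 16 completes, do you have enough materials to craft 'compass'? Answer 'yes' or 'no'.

After 1 (gather 6 wool): wool=6
After 2 (consume 5 wool): wool=1
After 3 (gather 6 nickel): nickel=6 wool=1
After 4 (consume 1 wool): nickel=6
After 5 (consume 6 nickel): (empty)
After 6 (gather 4 stone): stone=4
After 7 (craft wire): stone=2 wire=2
After 8 (consume 1 stone): stone=1 wire=2
After 9 (gather 8 stone): stone=9 wire=2
After 10 (craft wire): stone=7 wire=4
After 11 (craft wire): stone=5 wire=6
After 12 (craft wire): stone=3 wire=8
After 13 (craft wire): stone=1 wire=10
After 14 (gather 1 wool): stone=1 wire=10 wool=1
After 15 (gather 2 wool): stone=1 wire=10 wool=3
After 16 (gather 1 stone): stone=2 wire=10 wool=3

Answer: no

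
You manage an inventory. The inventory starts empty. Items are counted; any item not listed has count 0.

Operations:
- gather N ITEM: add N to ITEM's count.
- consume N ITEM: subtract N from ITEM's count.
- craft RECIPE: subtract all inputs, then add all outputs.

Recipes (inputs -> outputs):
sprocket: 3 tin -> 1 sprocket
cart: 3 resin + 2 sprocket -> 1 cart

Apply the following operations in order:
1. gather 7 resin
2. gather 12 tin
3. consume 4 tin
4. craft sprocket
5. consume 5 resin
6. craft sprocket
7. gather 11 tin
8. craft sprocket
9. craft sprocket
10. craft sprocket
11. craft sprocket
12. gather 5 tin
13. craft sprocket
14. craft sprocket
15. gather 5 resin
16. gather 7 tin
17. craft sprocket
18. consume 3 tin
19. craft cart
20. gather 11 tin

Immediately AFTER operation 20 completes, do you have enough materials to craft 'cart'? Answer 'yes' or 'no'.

After 1 (gather 7 resin): resin=7
After 2 (gather 12 tin): resin=7 tin=12
After 3 (consume 4 tin): resin=7 tin=8
After 4 (craft sprocket): resin=7 sprocket=1 tin=5
After 5 (consume 5 resin): resin=2 sprocket=1 tin=5
After 6 (craft sprocket): resin=2 sprocket=2 tin=2
After 7 (gather 11 tin): resin=2 sprocket=2 tin=13
After 8 (craft sprocket): resin=2 sprocket=3 tin=10
After 9 (craft sprocket): resin=2 sprocket=4 tin=7
After 10 (craft sprocket): resin=2 sprocket=5 tin=4
After 11 (craft sprocket): resin=2 sprocket=6 tin=1
After 12 (gather 5 tin): resin=2 sprocket=6 tin=6
After 13 (craft sprocket): resin=2 sprocket=7 tin=3
After 14 (craft sprocket): resin=2 sprocket=8
After 15 (gather 5 resin): resin=7 sprocket=8
After 16 (gather 7 tin): resin=7 sprocket=8 tin=7
After 17 (craft sprocket): resin=7 sprocket=9 tin=4
After 18 (consume 3 tin): resin=7 sprocket=9 tin=1
After 19 (craft cart): cart=1 resin=4 sprocket=7 tin=1
After 20 (gather 11 tin): cart=1 resin=4 sprocket=7 tin=12

Answer: yes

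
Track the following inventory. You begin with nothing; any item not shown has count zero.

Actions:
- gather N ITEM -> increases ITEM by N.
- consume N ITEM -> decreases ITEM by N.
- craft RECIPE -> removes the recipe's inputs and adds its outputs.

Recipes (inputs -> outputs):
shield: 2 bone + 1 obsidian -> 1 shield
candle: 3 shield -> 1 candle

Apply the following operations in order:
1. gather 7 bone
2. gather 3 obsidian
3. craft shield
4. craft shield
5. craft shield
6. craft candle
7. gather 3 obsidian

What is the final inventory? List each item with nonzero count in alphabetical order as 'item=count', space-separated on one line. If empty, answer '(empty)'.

Answer: bone=1 candle=1 obsidian=3

Derivation:
After 1 (gather 7 bone): bone=7
After 2 (gather 3 obsidian): bone=7 obsidian=3
After 3 (craft shield): bone=5 obsidian=2 shield=1
After 4 (craft shield): bone=3 obsidian=1 shield=2
After 5 (craft shield): bone=1 shield=3
After 6 (craft candle): bone=1 candle=1
After 7 (gather 3 obsidian): bone=1 candle=1 obsidian=3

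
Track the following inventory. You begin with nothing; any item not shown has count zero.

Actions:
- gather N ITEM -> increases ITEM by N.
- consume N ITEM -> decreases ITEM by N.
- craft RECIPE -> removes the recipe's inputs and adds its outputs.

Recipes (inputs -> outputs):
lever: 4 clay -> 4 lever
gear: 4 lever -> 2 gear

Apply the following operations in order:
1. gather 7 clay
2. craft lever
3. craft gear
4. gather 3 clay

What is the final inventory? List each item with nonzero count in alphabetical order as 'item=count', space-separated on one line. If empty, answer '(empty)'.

Answer: clay=6 gear=2

Derivation:
After 1 (gather 7 clay): clay=7
After 2 (craft lever): clay=3 lever=4
After 3 (craft gear): clay=3 gear=2
After 4 (gather 3 clay): clay=6 gear=2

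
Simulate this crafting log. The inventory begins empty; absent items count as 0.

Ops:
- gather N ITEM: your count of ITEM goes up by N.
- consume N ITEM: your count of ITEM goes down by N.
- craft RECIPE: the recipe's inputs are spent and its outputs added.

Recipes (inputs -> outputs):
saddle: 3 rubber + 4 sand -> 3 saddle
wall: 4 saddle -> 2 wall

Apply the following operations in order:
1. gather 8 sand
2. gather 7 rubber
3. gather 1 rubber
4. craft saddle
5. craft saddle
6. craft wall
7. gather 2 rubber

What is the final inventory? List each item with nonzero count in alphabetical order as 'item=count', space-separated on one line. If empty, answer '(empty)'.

Answer: rubber=4 saddle=2 wall=2

Derivation:
After 1 (gather 8 sand): sand=8
After 2 (gather 7 rubber): rubber=7 sand=8
After 3 (gather 1 rubber): rubber=8 sand=8
After 4 (craft saddle): rubber=5 saddle=3 sand=4
After 5 (craft saddle): rubber=2 saddle=6
After 6 (craft wall): rubber=2 saddle=2 wall=2
After 7 (gather 2 rubber): rubber=4 saddle=2 wall=2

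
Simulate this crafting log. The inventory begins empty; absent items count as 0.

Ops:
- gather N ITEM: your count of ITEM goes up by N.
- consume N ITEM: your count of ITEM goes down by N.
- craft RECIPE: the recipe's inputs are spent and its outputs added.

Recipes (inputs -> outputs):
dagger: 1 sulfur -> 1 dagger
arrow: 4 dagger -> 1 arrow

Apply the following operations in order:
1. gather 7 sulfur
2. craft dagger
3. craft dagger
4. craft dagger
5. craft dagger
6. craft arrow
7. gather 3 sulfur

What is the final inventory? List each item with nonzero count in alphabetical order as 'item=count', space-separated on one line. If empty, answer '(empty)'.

After 1 (gather 7 sulfur): sulfur=7
After 2 (craft dagger): dagger=1 sulfur=6
After 3 (craft dagger): dagger=2 sulfur=5
After 4 (craft dagger): dagger=3 sulfur=4
After 5 (craft dagger): dagger=4 sulfur=3
After 6 (craft arrow): arrow=1 sulfur=3
After 7 (gather 3 sulfur): arrow=1 sulfur=6

Answer: arrow=1 sulfur=6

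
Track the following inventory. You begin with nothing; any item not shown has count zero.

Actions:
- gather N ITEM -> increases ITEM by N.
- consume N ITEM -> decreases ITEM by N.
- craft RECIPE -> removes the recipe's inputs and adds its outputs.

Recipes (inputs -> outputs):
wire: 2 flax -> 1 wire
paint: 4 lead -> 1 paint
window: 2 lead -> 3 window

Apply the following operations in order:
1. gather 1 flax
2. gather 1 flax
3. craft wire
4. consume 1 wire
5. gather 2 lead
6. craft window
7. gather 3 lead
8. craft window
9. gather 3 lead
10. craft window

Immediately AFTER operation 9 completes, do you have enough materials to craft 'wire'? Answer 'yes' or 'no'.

After 1 (gather 1 flax): flax=1
After 2 (gather 1 flax): flax=2
After 3 (craft wire): wire=1
After 4 (consume 1 wire): (empty)
After 5 (gather 2 lead): lead=2
After 6 (craft window): window=3
After 7 (gather 3 lead): lead=3 window=3
After 8 (craft window): lead=1 window=6
After 9 (gather 3 lead): lead=4 window=6

Answer: no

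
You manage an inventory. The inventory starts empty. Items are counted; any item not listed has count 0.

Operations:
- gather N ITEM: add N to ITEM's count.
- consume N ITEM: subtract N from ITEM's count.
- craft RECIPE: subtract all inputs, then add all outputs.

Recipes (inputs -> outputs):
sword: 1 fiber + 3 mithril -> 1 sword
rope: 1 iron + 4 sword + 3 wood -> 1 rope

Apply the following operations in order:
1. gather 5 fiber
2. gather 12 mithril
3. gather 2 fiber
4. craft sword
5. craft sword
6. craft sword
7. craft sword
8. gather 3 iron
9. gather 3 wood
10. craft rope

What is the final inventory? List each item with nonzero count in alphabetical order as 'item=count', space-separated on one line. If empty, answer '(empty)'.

Answer: fiber=3 iron=2 rope=1

Derivation:
After 1 (gather 5 fiber): fiber=5
After 2 (gather 12 mithril): fiber=5 mithril=12
After 3 (gather 2 fiber): fiber=7 mithril=12
After 4 (craft sword): fiber=6 mithril=9 sword=1
After 5 (craft sword): fiber=5 mithril=6 sword=2
After 6 (craft sword): fiber=4 mithril=3 sword=3
After 7 (craft sword): fiber=3 sword=4
After 8 (gather 3 iron): fiber=3 iron=3 sword=4
After 9 (gather 3 wood): fiber=3 iron=3 sword=4 wood=3
After 10 (craft rope): fiber=3 iron=2 rope=1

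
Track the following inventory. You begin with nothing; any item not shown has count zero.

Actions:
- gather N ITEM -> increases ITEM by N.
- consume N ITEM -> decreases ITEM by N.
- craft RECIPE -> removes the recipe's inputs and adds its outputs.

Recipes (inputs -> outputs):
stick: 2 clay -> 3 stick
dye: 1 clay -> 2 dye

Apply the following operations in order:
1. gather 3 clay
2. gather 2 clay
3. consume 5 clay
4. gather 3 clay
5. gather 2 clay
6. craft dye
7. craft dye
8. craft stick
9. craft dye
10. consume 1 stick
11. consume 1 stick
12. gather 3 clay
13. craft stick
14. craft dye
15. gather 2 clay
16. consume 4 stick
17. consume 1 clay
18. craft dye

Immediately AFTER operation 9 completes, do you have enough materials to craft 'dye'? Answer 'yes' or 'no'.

Answer: no

Derivation:
After 1 (gather 3 clay): clay=3
After 2 (gather 2 clay): clay=5
After 3 (consume 5 clay): (empty)
After 4 (gather 3 clay): clay=3
After 5 (gather 2 clay): clay=5
After 6 (craft dye): clay=4 dye=2
After 7 (craft dye): clay=3 dye=4
After 8 (craft stick): clay=1 dye=4 stick=3
After 9 (craft dye): dye=6 stick=3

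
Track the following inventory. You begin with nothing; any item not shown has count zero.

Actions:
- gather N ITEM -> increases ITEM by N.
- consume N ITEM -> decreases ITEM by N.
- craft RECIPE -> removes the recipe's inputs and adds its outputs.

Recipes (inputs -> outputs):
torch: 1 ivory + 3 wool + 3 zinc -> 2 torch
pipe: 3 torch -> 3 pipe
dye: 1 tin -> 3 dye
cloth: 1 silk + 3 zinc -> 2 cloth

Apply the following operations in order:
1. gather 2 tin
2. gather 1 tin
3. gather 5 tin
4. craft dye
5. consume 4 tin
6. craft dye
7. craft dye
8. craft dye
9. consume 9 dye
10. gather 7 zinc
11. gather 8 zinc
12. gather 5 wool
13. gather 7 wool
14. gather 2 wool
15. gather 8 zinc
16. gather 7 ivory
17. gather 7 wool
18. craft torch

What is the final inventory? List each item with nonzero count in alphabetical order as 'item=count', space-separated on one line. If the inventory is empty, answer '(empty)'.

Answer: dye=3 ivory=6 torch=2 wool=18 zinc=20

Derivation:
After 1 (gather 2 tin): tin=2
After 2 (gather 1 tin): tin=3
After 3 (gather 5 tin): tin=8
After 4 (craft dye): dye=3 tin=7
After 5 (consume 4 tin): dye=3 tin=3
After 6 (craft dye): dye=6 tin=2
After 7 (craft dye): dye=9 tin=1
After 8 (craft dye): dye=12
After 9 (consume 9 dye): dye=3
After 10 (gather 7 zinc): dye=3 zinc=7
After 11 (gather 8 zinc): dye=3 zinc=15
After 12 (gather 5 wool): dye=3 wool=5 zinc=15
After 13 (gather 7 wool): dye=3 wool=12 zinc=15
After 14 (gather 2 wool): dye=3 wool=14 zinc=15
After 15 (gather 8 zinc): dye=3 wool=14 zinc=23
After 16 (gather 7 ivory): dye=3 ivory=7 wool=14 zinc=23
After 17 (gather 7 wool): dye=3 ivory=7 wool=21 zinc=23
After 18 (craft torch): dye=3 ivory=6 torch=2 wool=18 zinc=20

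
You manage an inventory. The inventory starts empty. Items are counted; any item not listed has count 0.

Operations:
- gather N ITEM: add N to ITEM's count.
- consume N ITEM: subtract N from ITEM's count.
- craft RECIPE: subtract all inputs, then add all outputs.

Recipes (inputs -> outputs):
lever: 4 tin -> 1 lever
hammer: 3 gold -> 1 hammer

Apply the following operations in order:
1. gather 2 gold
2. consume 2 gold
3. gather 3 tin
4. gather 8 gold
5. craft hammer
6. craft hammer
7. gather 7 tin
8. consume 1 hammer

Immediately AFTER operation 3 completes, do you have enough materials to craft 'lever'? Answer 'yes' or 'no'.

Answer: no

Derivation:
After 1 (gather 2 gold): gold=2
After 2 (consume 2 gold): (empty)
After 3 (gather 3 tin): tin=3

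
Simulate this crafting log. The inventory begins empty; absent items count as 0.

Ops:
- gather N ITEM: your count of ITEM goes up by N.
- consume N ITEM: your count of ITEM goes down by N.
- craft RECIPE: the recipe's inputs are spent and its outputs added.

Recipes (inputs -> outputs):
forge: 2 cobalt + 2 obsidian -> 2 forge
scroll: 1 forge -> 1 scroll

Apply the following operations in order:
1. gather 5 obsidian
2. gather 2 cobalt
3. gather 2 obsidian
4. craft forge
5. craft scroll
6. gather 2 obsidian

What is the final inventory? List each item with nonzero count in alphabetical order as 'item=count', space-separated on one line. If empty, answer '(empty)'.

After 1 (gather 5 obsidian): obsidian=5
After 2 (gather 2 cobalt): cobalt=2 obsidian=5
After 3 (gather 2 obsidian): cobalt=2 obsidian=7
After 4 (craft forge): forge=2 obsidian=5
After 5 (craft scroll): forge=1 obsidian=5 scroll=1
After 6 (gather 2 obsidian): forge=1 obsidian=7 scroll=1

Answer: forge=1 obsidian=7 scroll=1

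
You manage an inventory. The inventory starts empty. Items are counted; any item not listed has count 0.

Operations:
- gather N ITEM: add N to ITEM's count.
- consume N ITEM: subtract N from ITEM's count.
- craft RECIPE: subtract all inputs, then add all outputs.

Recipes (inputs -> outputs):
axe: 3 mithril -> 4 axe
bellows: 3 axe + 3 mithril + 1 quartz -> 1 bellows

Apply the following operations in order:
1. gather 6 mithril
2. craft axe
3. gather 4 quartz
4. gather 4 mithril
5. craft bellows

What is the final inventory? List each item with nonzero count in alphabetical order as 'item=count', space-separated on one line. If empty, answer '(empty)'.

After 1 (gather 6 mithril): mithril=6
After 2 (craft axe): axe=4 mithril=3
After 3 (gather 4 quartz): axe=4 mithril=3 quartz=4
After 4 (gather 4 mithril): axe=4 mithril=7 quartz=4
After 5 (craft bellows): axe=1 bellows=1 mithril=4 quartz=3

Answer: axe=1 bellows=1 mithril=4 quartz=3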